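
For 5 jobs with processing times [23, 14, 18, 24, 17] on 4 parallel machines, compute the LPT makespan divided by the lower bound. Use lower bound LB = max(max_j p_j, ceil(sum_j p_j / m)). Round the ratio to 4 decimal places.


LPT order: [24, 23, 18, 17, 14]
Machine loads after assignment: [24, 23, 18, 31]
LPT makespan = 31
Lower bound = max(max_job, ceil(total/4)) = max(24, 24) = 24
Ratio = 31 / 24 = 1.2917

1.2917


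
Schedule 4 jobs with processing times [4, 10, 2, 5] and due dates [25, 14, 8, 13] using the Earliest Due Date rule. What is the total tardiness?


Sort by due date (EDD order): [(2, 8), (5, 13), (10, 14), (4, 25)]
Compute completion times and tardiness:
  Job 1: p=2, d=8, C=2, tardiness=max(0,2-8)=0
  Job 2: p=5, d=13, C=7, tardiness=max(0,7-13)=0
  Job 3: p=10, d=14, C=17, tardiness=max(0,17-14)=3
  Job 4: p=4, d=25, C=21, tardiness=max(0,21-25)=0
Total tardiness = 3

3


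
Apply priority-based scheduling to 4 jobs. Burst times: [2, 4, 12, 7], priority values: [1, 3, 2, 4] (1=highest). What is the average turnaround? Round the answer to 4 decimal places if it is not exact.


Sort by priority (ascending = highest first):
Order: [(1, 2), (2, 12), (3, 4), (4, 7)]
Completion times:
  Priority 1, burst=2, C=2
  Priority 2, burst=12, C=14
  Priority 3, burst=4, C=18
  Priority 4, burst=7, C=25
Average turnaround = 59/4 = 14.75

14.75


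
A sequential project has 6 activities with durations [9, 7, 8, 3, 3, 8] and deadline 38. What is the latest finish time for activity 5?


LF(activity 5) = deadline - sum of successor durations
Successors: activities 6 through 6 with durations [8]
Sum of successor durations = 8
LF = 38 - 8 = 30

30


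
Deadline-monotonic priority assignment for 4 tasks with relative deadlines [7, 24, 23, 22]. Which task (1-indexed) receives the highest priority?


Sort tasks by relative deadline (ascending):
  Task 1: deadline = 7
  Task 4: deadline = 22
  Task 3: deadline = 23
  Task 2: deadline = 24
Priority order (highest first): [1, 4, 3, 2]
Highest priority task = 1

1


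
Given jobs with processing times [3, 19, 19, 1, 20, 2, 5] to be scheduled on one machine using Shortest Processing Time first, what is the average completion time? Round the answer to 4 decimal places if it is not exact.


Sort jobs by processing time (SPT order): [1, 2, 3, 5, 19, 19, 20]
Compute completion times sequentially:
  Job 1: processing = 1, completes at 1
  Job 2: processing = 2, completes at 3
  Job 3: processing = 3, completes at 6
  Job 4: processing = 5, completes at 11
  Job 5: processing = 19, completes at 30
  Job 6: processing = 19, completes at 49
  Job 7: processing = 20, completes at 69
Sum of completion times = 169
Average completion time = 169/7 = 24.1429

24.1429


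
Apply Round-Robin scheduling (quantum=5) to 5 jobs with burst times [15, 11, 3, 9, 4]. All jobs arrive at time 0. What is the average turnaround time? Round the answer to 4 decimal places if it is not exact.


Time quantum = 5
Execution trace:
  J1 runs 5 units, time = 5
  J2 runs 5 units, time = 10
  J3 runs 3 units, time = 13
  J4 runs 5 units, time = 18
  J5 runs 4 units, time = 22
  J1 runs 5 units, time = 27
  J2 runs 5 units, time = 32
  J4 runs 4 units, time = 36
  J1 runs 5 units, time = 41
  J2 runs 1 units, time = 42
Finish times: [41, 42, 13, 36, 22]
Average turnaround = 154/5 = 30.8

30.8


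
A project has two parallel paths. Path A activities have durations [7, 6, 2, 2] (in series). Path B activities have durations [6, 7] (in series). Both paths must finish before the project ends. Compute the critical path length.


Path A total = 7 + 6 + 2 + 2 = 17
Path B total = 6 + 7 = 13
Critical path = longest path = max(17, 13) = 17

17


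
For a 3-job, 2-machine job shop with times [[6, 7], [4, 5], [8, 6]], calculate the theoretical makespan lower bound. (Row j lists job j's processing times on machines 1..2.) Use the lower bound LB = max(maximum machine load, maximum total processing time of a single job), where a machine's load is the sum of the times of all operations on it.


Machine loads:
  Machine 1: 6 + 4 + 8 = 18
  Machine 2: 7 + 5 + 6 = 18
Max machine load = 18
Job totals:
  Job 1: 13
  Job 2: 9
  Job 3: 14
Max job total = 14
Lower bound = max(18, 14) = 18

18


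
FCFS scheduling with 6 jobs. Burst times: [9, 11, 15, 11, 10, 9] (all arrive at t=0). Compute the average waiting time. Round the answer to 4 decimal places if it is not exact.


FCFS order (as given): [9, 11, 15, 11, 10, 9]
Waiting times:
  Job 1: wait = 0
  Job 2: wait = 9
  Job 3: wait = 20
  Job 4: wait = 35
  Job 5: wait = 46
  Job 6: wait = 56
Sum of waiting times = 166
Average waiting time = 166/6 = 27.6667

27.6667


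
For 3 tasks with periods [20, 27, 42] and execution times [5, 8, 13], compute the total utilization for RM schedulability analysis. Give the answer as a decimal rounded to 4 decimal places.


Compute individual utilizations (exact fractions):
  Task 1: C/T = 5/20 = 1/4 (approx. 0.25)
  Task 2: C/T = 8/27 (approx. 0.2963)
  Task 3: C/T = 13/42 (approx. 0.3095)
Total utilization U = 1/4 + 8/27 + 13/42 = 647/756
Rounded to 4 decimal places: U = 0.8558
RM (Liu & Layland) bound for 3 tasks = 0.779763; compare with U = 647/756 (approx. 0.855820)
bound < U <= 1, so the RM sufficient condition is not met (inconclusive; an exact test such as response-time analysis is needed).

0.8558


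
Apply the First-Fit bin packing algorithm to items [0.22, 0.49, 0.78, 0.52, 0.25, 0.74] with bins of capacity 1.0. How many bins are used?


Place items sequentially using First-Fit:
  Item 0.22 -> new Bin 1
  Item 0.49 -> Bin 1 (now 0.71)
  Item 0.78 -> new Bin 2
  Item 0.52 -> new Bin 3
  Item 0.25 -> Bin 1 (now 0.96)
  Item 0.74 -> new Bin 4
Total bins used = 4

4


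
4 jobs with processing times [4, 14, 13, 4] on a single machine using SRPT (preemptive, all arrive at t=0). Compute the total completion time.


Since all jobs arrive at t=0, SRPT equals SPT ordering.
SPT order: [4, 4, 13, 14]
Completion times:
  Job 1: p=4, C=4
  Job 2: p=4, C=8
  Job 3: p=13, C=21
  Job 4: p=14, C=35
Total completion time = 4 + 8 + 21 + 35 = 68

68


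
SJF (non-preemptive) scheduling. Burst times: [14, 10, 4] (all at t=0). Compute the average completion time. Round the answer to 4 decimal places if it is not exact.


SJF order (ascending): [4, 10, 14]
Completion times:
  Job 1: burst=4, C=4
  Job 2: burst=10, C=14
  Job 3: burst=14, C=28
Average completion = 46/3 = 15.3333

15.3333


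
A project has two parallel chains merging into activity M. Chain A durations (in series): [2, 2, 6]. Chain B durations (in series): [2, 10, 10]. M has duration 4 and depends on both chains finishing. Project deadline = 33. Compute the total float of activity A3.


Forward pass: ES(A3) = sum of predecessors on chain A = 4
EF = ES + duration = 4 + 6 = 10
Backward pass: LF(M) = deadline = 33; LS(M) = 33 - 4 = 29
LF(A3) = LS(M) - sum(successors on chain A) = 29 - 0 = 29
LS = LF - duration = 29 - 6 = 23
Total float = LS - ES = 23 - 4 = 19

19


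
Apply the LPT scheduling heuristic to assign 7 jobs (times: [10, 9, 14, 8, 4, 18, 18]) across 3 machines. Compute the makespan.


Sort jobs in decreasing order (LPT): [18, 18, 14, 10, 9, 8, 4]
Assign each job to the least loaded machine:
  Machine 1: jobs [18, 9], load = 27
  Machine 2: jobs [18, 8], load = 26
  Machine 3: jobs [14, 10, 4], load = 28
Makespan = max load = 28

28


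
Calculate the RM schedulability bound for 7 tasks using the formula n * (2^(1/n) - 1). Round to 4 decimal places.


Compute 2^(1/7) = 1.1040895137
Subtract 1: 1.1040895137 - 1 = 0.1040895137
Multiply by n: 7 * 0.1040895137 = 0.7286265959
Round to 4 dp: 0.7286

0.7286


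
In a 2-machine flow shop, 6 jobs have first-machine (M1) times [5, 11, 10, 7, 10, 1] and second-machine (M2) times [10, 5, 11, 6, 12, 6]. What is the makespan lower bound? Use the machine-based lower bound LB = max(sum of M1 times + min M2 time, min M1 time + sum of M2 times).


LB1 = sum(M1 times) + min(M2 times) = 44 + 5 = 49
LB2 = min(M1 times) + sum(M2 times) = 1 + 50 = 51
Lower bound = max(LB1, LB2) = max(49, 51) = 51

51


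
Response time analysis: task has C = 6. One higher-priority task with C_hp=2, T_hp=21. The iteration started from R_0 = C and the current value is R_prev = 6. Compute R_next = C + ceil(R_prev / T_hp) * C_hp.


R_next = C + ceil(R_prev / T_hp) * C_hp
ceil(6 / 21) = ceil(0.2857) = 1
Interference = 1 * 2 = 2
R_next = 6 + 2 = 8

8


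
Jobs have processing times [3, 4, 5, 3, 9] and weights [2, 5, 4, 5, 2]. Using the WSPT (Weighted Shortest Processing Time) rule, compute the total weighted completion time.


Compute p/w ratios and sort ascending (WSPT): [(3, 5), (4, 5), (5, 4), (3, 2), (9, 2)]
Compute weighted completion times:
  Job (p=3,w=5): C=3, w*C=5*3=15
  Job (p=4,w=5): C=7, w*C=5*7=35
  Job (p=5,w=4): C=12, w*C=4*12=48
  Job (p=3,w=2): C=15, w*C=2*15=30
  Job (p=9,w=2): C=24, w*C=2*24=48
Total weighted completion time = 176

176


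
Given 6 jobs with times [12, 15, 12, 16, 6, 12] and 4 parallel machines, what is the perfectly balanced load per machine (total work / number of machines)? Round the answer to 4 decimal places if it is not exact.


Total processing time = 12 + 15 + 12 + 16 + 6 + 12 = 73
Number of machines = 4
Ideal balanced load = 73 / 4 = 18.25

18.25


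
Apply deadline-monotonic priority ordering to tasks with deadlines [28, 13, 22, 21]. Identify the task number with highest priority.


Sort tasks by relative deadline (ascending):
  Task 2: deadline = 13
  Task 4: deadline = 21
  Task 3: deadline = 22
  Task 1: deadline = 28
Priority order (highest first): [2, 4, 3, 1]
Highest priority task = 2

2


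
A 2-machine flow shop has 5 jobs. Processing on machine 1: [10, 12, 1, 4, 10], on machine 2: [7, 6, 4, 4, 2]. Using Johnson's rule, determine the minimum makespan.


Apply Johnson's rule:
  Group 1 (a <= b): [(3, 1, 4), (4, 4, 4)]
  Group 2 (a > b): [(1, 10, 7), (2, 12, 6), (5, 10, 2)]
Optimal job order: [3, 4, 1, 2, 5]
Schedule:
  Job 3: M1 done at 1, M2 done at 5
  Job 4: M1 done at 5, M2 done at 9
  Job 1: M1 done at 15, M2 done at 22
  Job 2: M1 done at 27, M2 done at 33
  Job 5: M1 done at 37, M2 done at 39
Makespan = 39

39


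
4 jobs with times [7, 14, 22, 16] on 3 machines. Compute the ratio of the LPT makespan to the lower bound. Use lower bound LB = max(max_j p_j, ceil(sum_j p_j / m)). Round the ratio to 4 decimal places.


LPT order: [22, 16, 14, 7]
Machine loads after assignment: [22, 16, 21]
LPT makespan = 22
Lower bound = max(max_job, ceil(total/3)) = max(22, 20) = 22
Ratio = 22 / 22 = 1.0

1.0


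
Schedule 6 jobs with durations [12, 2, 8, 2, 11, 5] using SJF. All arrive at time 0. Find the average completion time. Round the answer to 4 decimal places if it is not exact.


SJF order (ascending): [2, 2, 5, 8, 11, 12]
Completion times:
  Job 1: burst=2, C=2
  Job 2: burst=2, C=4
  Job 3: burst=5, C=9
  Job 4: burst=8, C=17
  Job 5: burst=11, C=28
  Job 6: burst=12, C=40
Average completion = 100/6 = 16.6667

16.6667


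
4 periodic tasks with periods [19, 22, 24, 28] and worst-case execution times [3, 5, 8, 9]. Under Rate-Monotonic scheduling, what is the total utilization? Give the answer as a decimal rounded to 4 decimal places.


Compute individual utilizations (exact fractions):
  Task 1: C/T = 3/19 (approx. 0.1579)
  Task 2: C/T = 5/22 (approx. 0.2273)
  Task 3: C/T = 8/24 = 1/3 (approx. 0.3333)
  Task 4: C/T = 9/28 (approx. 0.3214)
Total utilization U = 3/19 + 5/22 + 1/3 + 9/28 = 18257/17556
Rounded to 4 decimal places: U = 1.0399
RM (Liu & Layland) bound for 4 tasks = 0.756828; compare with U = 18257/17556 (approx. 1.039929)
U > 1, so the task set is not schedulable (processor overloaded).

1.0399


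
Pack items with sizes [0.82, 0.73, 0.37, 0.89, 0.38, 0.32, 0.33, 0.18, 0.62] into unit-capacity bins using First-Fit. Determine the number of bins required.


Place items sequentially using First-Fit:
  Item 0.82 -> new Bin 1
  Item 0.73 -> new Bin 2
  Item 0.37 -> new Bin 3
  Item 0.89 -> new Bin 4
  Item 0.38 -> Bin 3 (now 0.75)
  Item 0.32 -> new Bin 5
  Item 0.33 -> Bin 5 (now 0.65)
  Item 0.18 -> Bin 1 (now 1.0)
  Item 0.62 -> new Bin 6
Total bins used = 6

6


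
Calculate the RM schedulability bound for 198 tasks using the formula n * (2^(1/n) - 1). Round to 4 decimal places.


Compute 2^(1/198) = 1.0035068781
Subtract 1: 1.0035068781 - 1 = 0.0035068781
Multiply by n: 198 * 0.0035068781 = 0.6943618638
Round to 4 dp: 0.6944

0.6944


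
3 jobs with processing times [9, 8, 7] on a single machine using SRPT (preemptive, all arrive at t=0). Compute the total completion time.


Since all jobs arrive at t=0, SRPT equals SPT ordering.
SPT order: [7, 8, 9]
Completion times:
  Job 1: p=7, C=7
  Job 2: p=8, C=15
  Job 3: p=9, C=24
Total completion time = 7 + 15 + 24 = 46

46


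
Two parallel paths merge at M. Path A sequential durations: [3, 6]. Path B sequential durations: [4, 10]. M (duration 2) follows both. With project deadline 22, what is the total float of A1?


Forward pass: ES(A1) = sum of predecessors on chain A = 0
EF = ES + duration = 0 + 3 = 3
Backward pass: LF(M) = deadline = 22; LS(M) = 22 - 2 = 20
LF(A1) = LS(M) - sum(successors on chain A) = 20 - 6 = 14
LS = LF - duration = 14 - 3 = 11
Total float = LS - ES = 11 - 0 = 11

11


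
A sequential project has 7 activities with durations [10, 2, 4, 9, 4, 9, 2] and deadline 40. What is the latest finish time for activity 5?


LF(activity 5) = deadline - sum of successor durations
Successors: activities 6 through 7 with durations [9, 2]
Sum of successor durations = 11
LF = 40 - 11 = 29

29


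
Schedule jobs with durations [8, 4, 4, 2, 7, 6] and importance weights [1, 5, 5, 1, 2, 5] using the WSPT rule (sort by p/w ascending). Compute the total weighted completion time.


Compute p/w ratios and sort ascending (WSPT): [(4, 5), (4, 5), (6, 5), (2, 1), (7, 2), (8, 1)]
Compute weighted completion times:
  Job (p=4,w=5): C=4, w*C=5*4=20
  Job (p=4,w=5): C=8, w*C=5*8=40
  Job (p=6,w=5): C=14, w*C=5*14=70
  Job (p=2,w=1): C=16, w*C=1*16=16
  Job (p=7,w=2): C=23, w*C=2*23=46
  Job (p=8,w=1): C=31, w*C=1*31=31
Total weighted completion time = 223

223


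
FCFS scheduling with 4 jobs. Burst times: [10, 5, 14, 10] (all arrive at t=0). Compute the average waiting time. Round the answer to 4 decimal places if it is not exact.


FCFS order (as given): [10, 5, 14, 10]
Waiting times:
  Job 1: wait = 0
  Job 2: wait = 10
  Job 3: wait = 15
  Job 4: wait = 29
Sum of waiting times = 54
Average waiting time = 54/4 = 13.5

13.5


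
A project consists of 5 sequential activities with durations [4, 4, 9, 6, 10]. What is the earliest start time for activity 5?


Activity 5 starts after activities 1 through 4 complete.
Predecessor durations: [4, 4, 9, 6]
ES = 4 + 4 + 9 + 6 = 23

23


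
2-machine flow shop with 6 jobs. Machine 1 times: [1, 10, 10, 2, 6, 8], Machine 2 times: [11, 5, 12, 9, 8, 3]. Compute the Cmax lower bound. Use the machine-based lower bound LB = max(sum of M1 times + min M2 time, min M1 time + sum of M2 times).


LB1 = sum(M1 times) + min(M2 times) = 37 + 3 = 40
LB2 = min(M1 times) + sum(M2 times) = 1 + 48 = 49
Lower bound = max(LB1, LB2) = max(40, 49) = 49

49


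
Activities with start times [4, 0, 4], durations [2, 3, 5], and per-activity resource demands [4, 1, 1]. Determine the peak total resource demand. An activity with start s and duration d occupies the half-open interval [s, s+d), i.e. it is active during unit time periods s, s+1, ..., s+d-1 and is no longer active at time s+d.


Each activity i is active on [start_i, start_i + duration_i).
Compute total resource usage per time slot:
  t=0: active resources = [1], total = 1
  t=1: active resources = [1], total = 1
  t=2: active resources = [1], total = 1
  t=3: active resources = [], total = 0
  t=4: active resources = [4, 1], total = 5
  t=5: active resources = [4, 1], total = 5
  t=6: active resources = [1], total = 1
  t=7: active resources = [1], total = 1
  t=8: active resources = [1], total = 1
Peak resource demand = 5

5


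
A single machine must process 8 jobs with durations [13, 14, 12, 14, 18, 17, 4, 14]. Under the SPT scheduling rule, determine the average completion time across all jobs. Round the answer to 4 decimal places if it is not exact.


Sort jobs by processing time (SPT order): [4, 12, 13, 14, 14, 14, 17, 18]
Compute completion times sequentially:
  Job 1: processing = 4, completes at 4
  Job 2: processing = 12, completes at 16
  Job 3: processing = 13, completes at 29
  Job 4: processing = 14, completes at 43
  Job 5: processing = 14, completes at 57
  Job 6: processing = 14, completes at 71
  Job 7: processing = 17, completes at 88
  Job 8: processing = 18, completes at 106
Sum of completion times = 414
Average completion time = 414/8 = 51.75

51.75


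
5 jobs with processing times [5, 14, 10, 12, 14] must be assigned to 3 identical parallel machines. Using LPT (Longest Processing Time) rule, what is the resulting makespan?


Sort jobs in decreasing order (LPT): [14, 14, 12, 10, 5]
Assign each job to the least loaded machine:
  Machine 1: jobs [14, 5], load = 19
  Machine 2: jobs [14], load = 14
  Machine 3: jobs [12, 10], load = 22
Makespan = max load = 22

22


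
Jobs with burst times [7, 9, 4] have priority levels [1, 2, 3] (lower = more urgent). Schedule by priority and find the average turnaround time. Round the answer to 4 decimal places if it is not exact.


Sort by priority (ascending = highest first):
Order: [(1, 7), (2, 9), (3, 4)]
Completion times:
  Priority 1, burst=7, C=7
  Priority 2, burst=9, C=16
  Priority 3, burst=4, C=20
Average turnaround = 43/3 = 14.3333

14.3333


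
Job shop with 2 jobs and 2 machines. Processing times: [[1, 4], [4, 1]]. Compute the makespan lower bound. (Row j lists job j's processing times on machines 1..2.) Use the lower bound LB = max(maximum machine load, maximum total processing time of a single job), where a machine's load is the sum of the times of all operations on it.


Machine loads:
  Machine 1: 1 + 4 = 5
  Machine 2: 4 + 1 = 5
Max machine load = 5
Job totals:
  Job 1: 5
  Job 2: 5
Max job total = 5
Lower bound = max(5, 5) = 5

5


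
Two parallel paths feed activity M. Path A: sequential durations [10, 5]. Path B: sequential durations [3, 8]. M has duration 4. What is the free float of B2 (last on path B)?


ES(B2) = sum of predecessors on chain B = 3
EF(B2) = ES + duration = 3 + 8 = 11
Successor of B2 is M. ES(M) = max(sum(A), sum(B)) = max(15, 11) = 15
Free float = ES(successor) - EF(current) = 15 - 11 = 4

4


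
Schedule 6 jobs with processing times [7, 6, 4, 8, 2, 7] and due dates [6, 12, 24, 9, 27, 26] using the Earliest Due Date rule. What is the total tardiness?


Sort by due date (EDD order): [(7, 6), (8, 9), (6, 12), (4, 24), (7, 26), (2, 27)]
Compute completion times and tardiness:
  Job 1: p=7, d=6, C=7, tardiness=max(0,7-6)=1
  Job 2: p=8, d=9, C=15, tardiness=max(0,15-9)=6
  Job 3: p=6, d=12, C=21, tardiness=max(0,21-12)=9
  Job 4: p=4, d=24, C=25, tardiness=max(0,25-24)=1
  Job 5: p=7, d=26, C=32, tardiness=max(0,32-26)=6
  Job 6: p=2, d=27, C=34, tardiness=max(0,34-27)=7
Total tardiness = 30

30


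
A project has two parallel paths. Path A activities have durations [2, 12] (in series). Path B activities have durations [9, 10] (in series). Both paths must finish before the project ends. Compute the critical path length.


Path A total = 2 + 12 = 14
Path B total = 9 + 10 = 19
Critical path = longest path = max(14, 19) = 19

19


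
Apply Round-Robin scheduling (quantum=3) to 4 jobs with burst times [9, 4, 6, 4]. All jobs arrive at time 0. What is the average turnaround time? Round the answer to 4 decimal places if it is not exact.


Time quantum = 3
Execution trace:
  J1 runs 3 units, time = 3
  J2 runs 3 units, time = 6
  J3 runs 3 units, time = 9
  J4 runs 3 units, time = 12
  J1 runs 3 units, time = 15
  J2 runs 1 units, time = 16
  J3 runs 3 units, time = 19
  J4 runs 1 units, time = 20
  J1 runs 3 units, time = 23
Finish times: [23, 16, 19, 20]
Average turnaround = 78/4 = 19.5

19.5


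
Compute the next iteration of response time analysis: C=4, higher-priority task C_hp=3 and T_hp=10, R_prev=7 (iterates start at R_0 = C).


R_next = C + ceil(R_prev / T_hp) * C_hp
ceil(7 / 10) = ceil(0.7) = 1
Interference = 1 * 3 = 3
R_next = 4 + 3 = 7
R_next = R_prev, so the iteration has converged (response time = 7).

7


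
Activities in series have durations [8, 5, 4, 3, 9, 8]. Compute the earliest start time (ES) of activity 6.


Activity 6 starts after activities 1 through 5 complete.
Predecessor durations: [8, 5, 4, 3, 9]
ES = 8 + 5 + 4 + 3 + 9 = 29

29


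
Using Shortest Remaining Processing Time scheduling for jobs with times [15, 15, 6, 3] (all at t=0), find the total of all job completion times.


Since all jobs arrive at t=0, SRPT equals SPT ordering.
SPT order: [3, 6, 15, 15]
Completion times:
  Job 1: p=3, C=3
  Job 2: p=6, C=9
  Job 3: p=15, C=24
  Job 4: p=15, C=39
Total completion time = 3 + 9 + 24 + 39 = 75

75


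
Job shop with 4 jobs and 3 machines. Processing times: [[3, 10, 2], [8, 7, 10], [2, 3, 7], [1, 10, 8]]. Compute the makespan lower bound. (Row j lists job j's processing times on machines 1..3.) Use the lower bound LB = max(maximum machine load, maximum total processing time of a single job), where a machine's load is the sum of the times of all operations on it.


Machine loads:
  Machine 1: 3 + 8 + 2 + 1 = 14
  Machine 2: 10 + 7 + 3 + 10 = 30
  Machine 3: 2 + 10 + 7 + 8 = 27
Max machine load = 30
Job totals:
  Job 1: 15
  Job 2: 25
  Job 3: 12
  Job 4: 19
Max job total = 25
Lower bound = max(30, 25) = 30

30


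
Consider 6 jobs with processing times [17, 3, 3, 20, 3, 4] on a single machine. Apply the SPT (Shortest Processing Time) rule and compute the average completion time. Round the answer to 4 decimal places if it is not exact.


Sort jobs by processing time (SPT order): [3, 3, 3, 4, 17, 20]
Compute completion times sequentially:
  Job 1: processing = 3, completes at 3
  Job 2: processing = 3, completes at 6
  Job 3: processing = 3, completes at 9
  Job 4: processing = 4, completes at 13
  Job 5: processing = 17, completes at 30
  Job 6: processing = 20, completes at 50
Sum of completion times = 111
Average completion time = 111/6 = 18.5

18.5


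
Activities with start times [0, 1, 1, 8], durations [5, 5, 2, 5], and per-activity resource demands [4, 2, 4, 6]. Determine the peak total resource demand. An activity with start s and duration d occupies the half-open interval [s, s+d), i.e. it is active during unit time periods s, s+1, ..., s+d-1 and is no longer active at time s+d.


Each activity i is active on [start_i, start_i + duration_i).
Compute total resource usage per time slot:
  t=0: active resources = [4], total = 4
  t=1: active resources = [4, 2, 4], total = 10
  t=2: active resources = [4, 2, 4], total = 10
  t=3: active resources = [4, 2], total = 6
  t=4: active resources = [4, 2], total = 6
  t=5: active resources = [2], total = 2
  t=6: active resources = [], total = 0
  t=7: active resources = [], total = 0
  t=8: active resources = [6], total = 6
  t=9: active resources = [6], total = 6
  t=10: active resources = [6], total = 6
  t=11: active resources = [6], total = 6
  t=12: active resources = [6], total = 6
Peak resource demand = 10

10


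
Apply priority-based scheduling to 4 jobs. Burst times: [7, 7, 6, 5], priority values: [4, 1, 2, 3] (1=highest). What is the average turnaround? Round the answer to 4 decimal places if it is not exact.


Sort by priority (ascending = highest first):
Order: [(1, 7), (2, 6), (3, 5), (4, 7)]
Completion times:
  Priority 1, burst=7, C=7
  Priority 2, burst=6, C=13
  Priority 3, burst=5, C=18
  Priority 4, burst=7, C=25
Average turnaround = 63/4 = 15.75

15.75


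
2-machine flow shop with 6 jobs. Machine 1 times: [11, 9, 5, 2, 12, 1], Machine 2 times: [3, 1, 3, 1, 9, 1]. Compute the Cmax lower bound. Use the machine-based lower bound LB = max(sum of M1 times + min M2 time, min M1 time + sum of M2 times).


LB1 = sum(M1 times) + min(M2 times) = 40 + 1 = 41
LB2 = min(M1 times) + sum(M2 times) = 1 + 18 = 19
Lower bound = max(LB1, LB2) = max(41, 19) = 41

41


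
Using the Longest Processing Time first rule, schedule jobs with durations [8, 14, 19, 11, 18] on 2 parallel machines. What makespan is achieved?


Sort jobs in decreasing order (LPT): [19, 18, 14, 11, 8]
Assign each job to the least loaded machine:
  Machine 1: jobs [19, 11, 8], load = 38
  Machine 2: jobs [18, 14], load = 32
Makespan = max load = 38

38


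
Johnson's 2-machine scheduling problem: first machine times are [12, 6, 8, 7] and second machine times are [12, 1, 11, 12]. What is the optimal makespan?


Apply Johnson's rule:
  Group 1 (a <= b): [(4, 7, 12), (3, 8, 11), (1, 12, 12)]
  Group 2 (a > b): [(2, 6, 1)]
Optimal job order: [4, 3, 1, 2]
Schedule:
  Job 4: M1 done at 7, M2 done at 19
  Job 3: M1 done at 15, M2 done at 30
  Job 1: M1 done at 27, M2 done at 42
  Job 2: M1 done at 33, M2 done at 43
Makespan = 43

43


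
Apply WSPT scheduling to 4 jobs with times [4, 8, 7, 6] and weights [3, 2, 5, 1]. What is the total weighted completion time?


Compute p/w ratios and sort ascending (WSPT): [(4, 3), (7, 5), (8, 2), (6, 1)]
Compute weighted completion times:
  Job (p=4,w=3): C=4, w*C=3*4=12
  Job (p=7,w=5): C=11, w*C=5*11=55
  Job (p=8,w=2): C=19, w*C=2*19=38
  Job (p=6,w=1): C=25, w*C=1*25=25
Total weighted completion time = 130

130


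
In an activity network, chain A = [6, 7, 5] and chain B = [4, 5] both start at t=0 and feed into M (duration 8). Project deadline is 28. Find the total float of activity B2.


Forward pass: ES(B2) = sum of predecessors on chain B = 4
EF = ES + duration = 4 + 5 = 9
Backward pass: LF(M) = deadline = 28; LS(M) = 28 - 8 = 20
LF(B2) = LS(M) - sum(successors on chain B) = 20 - 0 = 20
LS = LF - duration = 20 - 5 = 15
Total float = LS - ES = 15 - 4 = 11

11


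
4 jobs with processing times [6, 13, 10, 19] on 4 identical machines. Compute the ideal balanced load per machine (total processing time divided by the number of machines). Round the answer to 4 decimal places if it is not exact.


Total processing time = 6 + 13 + 10 + 19 = 48
Number of machines = 4
Ideal balanced load = 48 / 4 = 12.0

12.0


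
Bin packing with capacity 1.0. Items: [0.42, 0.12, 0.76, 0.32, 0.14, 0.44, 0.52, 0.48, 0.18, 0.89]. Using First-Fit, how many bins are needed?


Place items sequentially using First-Fit:
  Item 0.42 -> new Bin 1
  Item 0.12 -> Bin 1 (now 0.54)
  Item 0.76 -> new Bin 2
  Item 0.32 -> Bin 1 (now 0.86)
  Item 0.14 -> Bin 1 (now 1.0)
  Item 0.44 -> new Bin 3
  Item 0.52 -> Bin 3 (now 0.96)
  Item 0.48 -> new Bin 4
  Item 0.18 -> Bin 2 (now 0.94)
  Item 0.89 -> new Bin 5
Total bins used = 5

5


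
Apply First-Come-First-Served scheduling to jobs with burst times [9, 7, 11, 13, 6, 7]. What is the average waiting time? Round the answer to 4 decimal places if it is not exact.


FCFS order (as given): [9, 7, 11, 13, 6, 7]
Waiting times:
  Job 1: wait = 0
  Job 2: wait = 9
  Job 3: wait = 16
  Job 4: wait = 27
  Job 5: wait = 40
  Job 6: wait = 46
Sum of waiting times = 138
Average waiting time = 138/6 = 23.0

23.0


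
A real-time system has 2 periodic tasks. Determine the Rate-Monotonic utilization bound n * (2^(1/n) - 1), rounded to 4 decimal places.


Compute 2^(1/2) = 1.4142135624
Subtract 1: 1.4142135624 - 1 = 0.4142135624
Multiply by n: 2 * 0.4142135624 = 0.8284271248
Round to 4 dp: 0.8284

0.8284


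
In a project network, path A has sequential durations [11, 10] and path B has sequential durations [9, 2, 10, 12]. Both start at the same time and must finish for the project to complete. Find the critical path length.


Path A total = 11 + 10 = 21
Path B total = 9 + 2 + 10 + 12 = 33
Critical path = longest path = max(21, 33) = 33

33


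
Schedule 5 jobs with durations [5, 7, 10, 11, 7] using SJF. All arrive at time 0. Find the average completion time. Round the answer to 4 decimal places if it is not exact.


SJF order (ascending): [5, 7, 7, 10, 11]
Completion times:
  Job 1: burst=5, C=5
  Job 2: burst=7, C=12
  Job 3: burst=7, C=19
  Job 4: burst=10, C=29
  Job 5: burst=11, C=40
Average completion = 105/5 = 21.0

21.0


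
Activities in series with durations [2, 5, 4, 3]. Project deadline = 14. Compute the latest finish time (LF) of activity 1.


LF(activity 1) = deadline - sum of successor durations
Successors: activities 2 through 4 with durations [5, 4, 3]
Sum of successor durations = 12
LF = 14 - 12 = 2

2


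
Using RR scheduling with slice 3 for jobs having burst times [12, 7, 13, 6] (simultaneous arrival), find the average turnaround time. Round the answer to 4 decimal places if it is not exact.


Time quantum = 3
Execution trace:
  J1 runs 3 units, time = 3
  J2 runs 3 units, time = 6
  J3 runs 3 units, time = 9
  J4 runs 3 units, time = 12
  J1 runs 3 units, time = 15
  J2 runs 3 units, time = 18
  J3 runs 3 units, time = 21
  J4 runs 3 units, time = 24
  J1 runs 3 units, time = 27
  J2 runs 1 units, time = 28
  J3 runs 3 units, time = 31
  J1 runs 3 units, time = 34
  J3 runs 3 units, time = 37
  J3 runs 1 units, time = 38
Finish times: [34, 28, 38, 24]
Average turnaround = 124/4 = 31.0

31.0


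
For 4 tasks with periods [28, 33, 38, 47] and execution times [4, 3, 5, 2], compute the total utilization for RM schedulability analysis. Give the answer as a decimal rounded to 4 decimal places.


Compute individual utilizations (exact fractions):
  Task 1: C/T = 4/28 = 1/7 (approx. 0.1429)
  Task 2: C/T = 3/33 = 1/11 (approx. 0.0909)
  Task 3: C/T = 5/38 (approx. 0.1316)
  Task 4: C/T = 2/47 (approx. 0.0426)
Total utilization U = 1/7 + 1/11 + 5/38 + 2/47 = 56095/137522
Rounded to 4 decimal places: U = 0.4079
RM (Liu & Layland) bound for 4 tasks = 0.756828; compare with U = 56095/137522 (approx. 0.407898)
U <= bound, so schedulable by RM sufficient condition.

0.4079


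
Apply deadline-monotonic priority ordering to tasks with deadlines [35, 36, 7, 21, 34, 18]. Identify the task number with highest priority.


Sort tasks by relative deadline (ascending):
  Task 3: deadline = 7
  Task 6: deadline = 18
  Task 4: deadline = 21
  Task 5: deadline = 34
  Task 1: deadline = 35
  Task 2: deadline = 36
Priority order (highest first): [3, 6, 4, 5, 1, 2]
Highest priority task = 3

3


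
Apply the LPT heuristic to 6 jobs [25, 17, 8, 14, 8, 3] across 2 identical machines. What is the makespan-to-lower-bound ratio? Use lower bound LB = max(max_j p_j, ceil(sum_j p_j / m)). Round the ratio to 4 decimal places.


LPT order: [25, 17, 14, 8, 8, 3]
Machine loads after assignment: [36, 39]
LPT makespan = 39
Lower bound = max(max_job, ceil(total/2)) = max(25, 38) = 38
Ratio = 39 / 38 = 1.0263

1.0263


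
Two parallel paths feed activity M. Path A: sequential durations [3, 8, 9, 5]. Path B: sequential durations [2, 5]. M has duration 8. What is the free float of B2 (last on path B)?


ES(B2) = sum of predecessors on chain B = 2
EF(B2) = ES + duration = 2 + 5 = 7
Successor of B2 is M. ES(M) = max(sum(A), sum(B)) = max(25, 7) = 25
Free float = ES(successor) - EF(current) = 25 - 7 = 18

18


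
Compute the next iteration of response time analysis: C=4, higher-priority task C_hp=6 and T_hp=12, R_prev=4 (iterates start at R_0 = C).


R_next = C + ceil(R_prev / T_hp) * C_hp
ceil(4 / 12) = ceil(0.3333) = 1
Interference = 1 * 6 = 6
R_next = 4 + 6 = 10

10


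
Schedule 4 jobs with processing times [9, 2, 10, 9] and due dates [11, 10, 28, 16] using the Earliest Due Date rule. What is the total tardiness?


Sort by due date (EDD order): [(2, 10), (9, 11), (9, 16), (10, 28)]
Compute completion times and tardiness:
  Job 1: p=2, d=10, C=2, tardiness=max(0,2-10)=0
  Job 2: p=9, d=11, C=11, tardiness=max(0,11-11)=0
  Job 3: p=9, d=16, C=20, tardiness=max(0,20-16)=4
  Job 4: p=10, d=28, C=30, tardiness=max(0,30-28)=2
Total tardiness = 6

6


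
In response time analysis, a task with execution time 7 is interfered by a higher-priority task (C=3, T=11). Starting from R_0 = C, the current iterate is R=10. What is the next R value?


R_next = C + ceil(R_prev / T_hp) * C_hp
ceil(10 / 11) = ceil(0.9091) = 1
Interference = 1 * 3 = 3
R_next = 7 + 3 = 10
R_next = R_prev, so the iteration has converged (response time = 10).

10


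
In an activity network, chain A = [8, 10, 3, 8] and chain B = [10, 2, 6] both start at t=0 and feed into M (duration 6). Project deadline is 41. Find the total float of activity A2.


Forward pass: ES(A2) = sum of predecessors on chain A = 8
EF = ES + duration = 8 + 10 = 18
Backward pass: LF(M) = deadline = 41; LS(M) = 41 - 6 = 35
LF(A2) = LS(M) - sum(successors on chain A) = 35 - 11 = 24
LS = LF - duration = 24 - 10 = 14
Total float = LS - ES = 14 - 8 = 6

6


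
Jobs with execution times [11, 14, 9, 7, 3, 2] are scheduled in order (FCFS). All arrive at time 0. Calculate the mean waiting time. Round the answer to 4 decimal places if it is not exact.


FCFS order (as given): [11, 14, 9, 7, 3, 2]
Waiting times:
  Job 1: wait = 0
  Job 2: wait = 11
  Job 3: wait = 25
  Job 4: wait = 34
  Job 5: wait = 41
  Job 6: wait = 44
Sum of waiting times = 155
Average waiting time = 155/6 = 25.8333

25.8333


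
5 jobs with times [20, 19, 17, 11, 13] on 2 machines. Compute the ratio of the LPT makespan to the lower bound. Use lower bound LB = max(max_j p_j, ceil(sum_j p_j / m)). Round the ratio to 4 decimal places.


LPT order: [20, 19, 17, 13, 11]
Machine loads after assignment: [44, 36]
LPT makespan = 44
Lower bound = max(max_job, ceil(total/2)) = max(20, 40) = 40
Ratio = 44 / 40 = 1.1

1.1


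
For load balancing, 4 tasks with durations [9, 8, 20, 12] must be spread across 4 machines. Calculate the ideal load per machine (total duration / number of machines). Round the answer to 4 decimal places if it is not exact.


Total processing time = 9 + 8 + 20 + 12 = 49
Number of machines = 4
Ideal balanced load = 49 / 4 = 12.25

12.25


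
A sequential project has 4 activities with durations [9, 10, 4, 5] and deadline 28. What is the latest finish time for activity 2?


LF(activity 2) = deadline - sum of successor durations
Successors: activities 3 through 4 with durations [4, 5]
Sum of successor durations = 9
LF = 28 - 9 = 19

19


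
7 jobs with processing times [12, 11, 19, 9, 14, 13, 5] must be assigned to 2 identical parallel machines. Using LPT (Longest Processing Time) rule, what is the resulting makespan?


Sort jobs in decreasing order (LPT): [19, 14, 13, 12, 11, 9, 5]
Assign each job to the least loaded machine:
  Machine 1: jobs [19, 12, 9], load = 40
  Machine 2: jobs [14, 13, 11, 5], load = 43
Makespan = max load = 43

43


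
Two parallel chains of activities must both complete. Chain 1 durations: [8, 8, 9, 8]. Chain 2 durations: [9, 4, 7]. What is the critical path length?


Path A total = 8 + 8 + 9 + 8 = 33
Path B total = 9 + 4 + 7 = 20
Critical path = longest path = max(33, 20) = 33

33


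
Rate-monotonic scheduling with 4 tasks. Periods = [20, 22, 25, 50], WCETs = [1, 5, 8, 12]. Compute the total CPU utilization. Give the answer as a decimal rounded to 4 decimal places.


Compute individual utilizations (exact fractions):
  Task 1: C/T = 1/20 (approx. 0.05)
  Task 2: C/T = 5/22 (approx. 0.2273)
  Task 3: C/T = 8/25 (approx. 0.32)
  Task 4: C/T = 12/50 = 6/25 (approx. 0.24)
Total utilization U = 1/20 + 5/22 + 8/25 + 6/25 = 921/1100
Rounded to 4 decimal places: U = 0.8373
RM (Liu & Layland) bound for 4 tasks = 0.756828; compare with U = 921/1100 (approx. 0.837273)
bound < U <= 1, so the RM sufficient condition is not met (inconclusive; an exact test such as response-time analysis is needed).

0.8373


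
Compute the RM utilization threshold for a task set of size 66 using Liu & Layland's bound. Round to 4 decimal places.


Compute 2^(1/66) = 1.0105575720
Subtract 1: 1.0105575720 - 1 = 0.0105575720
Multiply by n: 66 * 0.0105575720 = 0.6967997520
Round to 4 dp: 0.6968

0.6968


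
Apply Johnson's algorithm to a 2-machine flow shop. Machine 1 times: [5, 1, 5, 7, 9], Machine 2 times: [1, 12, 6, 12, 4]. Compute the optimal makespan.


Apply Johnson's rule:
  Group 1 (a <= b): [(2, 1, 12), (3, 5, 6), (4, 7, 12)]
  Group 2 (a > b): [(5, 9, 4), (1, 5, 1)]
Optimal job order: [2, 3, 4, 5, 1]
Schedule:
  Job 2: M1 done at 1, M2 done at 13
  Job 3: M1 done at 6, M2 done at 19
  Job 4: M1 done at 13, M2 done at 31
  Job 5: M1 done at 22, M2 done at 35
  Job 1: M1 done at 27, M2 done at 36
Makespan = 36

36


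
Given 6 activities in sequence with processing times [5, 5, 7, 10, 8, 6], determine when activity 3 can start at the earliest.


Activity 3 starts after activities 1 through 2 complete.
Predecessor durations: [5, 5]
ES = 5 + 5 = 10

10


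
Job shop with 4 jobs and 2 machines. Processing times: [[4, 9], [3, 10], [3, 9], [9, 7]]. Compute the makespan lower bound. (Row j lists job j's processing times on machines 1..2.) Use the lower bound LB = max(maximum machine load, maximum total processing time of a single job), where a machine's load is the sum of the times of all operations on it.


Machine loads:
  Machine 1: 4 + 3 + 3 + 9 = 19
  Machine 2: 9 + 10 + 9 + 7 = 35
Max machine load = 35
Job totals:
  Job 1: 13
  Job 2: 13
  Job 3: 12
  Job 4: 16
Max job total = 16
Lower bound = max(35, 16) = 35

35


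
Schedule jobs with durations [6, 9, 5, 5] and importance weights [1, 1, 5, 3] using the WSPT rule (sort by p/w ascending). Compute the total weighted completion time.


Compute p/w ratios and sort ascending (WSPT): [(5, 5), (5, 3), (6, 1), (9, 1)]
Compute weighted completion times:
  Job (p=5,w=5): C=5, w*C=5*5=25
  Job (p=5,w=3): C=10, w*C=3*10=30
  Job (p=6,w=1): C=16, w*C=1*16=16
  Job (p=9,w=1): C=25, w*C=1*25=25
Total weighted completion time = 96

96


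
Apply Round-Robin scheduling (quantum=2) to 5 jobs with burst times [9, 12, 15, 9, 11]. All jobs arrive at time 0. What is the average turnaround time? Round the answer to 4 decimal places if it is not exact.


Time quantum = 2
Execution trace:
  J1 runs 2 units, time = 2
  J2 runs 2 units, time = 4
  J3 runs 2 units, time = 6
  J4 runs 2 units, time = 8
  J5 runs 2 units, time = 10
  J1 runs 2 units, time = 12
  J2 runs 2 units, time = 14
  J3 runs 2 units, time = 16
  J4 runs 2 units, time = 18
  J5 runs 2 units, time = 20
  J1 runs 2 units, time = 22
  J2 runs 2 units, time = 24
  J3 runs 2 units, time = 26
  J4 runs 2 units, time = 28
  J5 runs 2 units, time = 30
  J1 runs 2 units, time = 32
  J2 runs 2 units, time = 34
  J3 runs 2 units, time = 36
  J4 runs 2 units, time = 38
  J5 runs 2 units, time = 40
  J1 runs 1 units, time = 41
  J2 runs 2 units, time = 43
  J3 runs 2 units, time = 45
  J4 runs 1 units, time = 46
  J5 runs 2 units, time = 48
  J2 runs 2 units, time = 50
  J3 runs 2 units, time = 52
  J5 runs 1 units, time = 53
  J3 runs 2 units, time = 55
  J3 runs 1 units, time = 56
Finish times: [41, 50, 56, 46, 53]
Average turnaround = 246/5 = 49.2

49.2


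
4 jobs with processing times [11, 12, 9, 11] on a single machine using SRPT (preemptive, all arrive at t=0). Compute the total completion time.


Since all jobs arrive at t=0, SRPT equals SPT ordering.
SPT order: [9, 11, 11, 12]
Completion times:
  Job 1: p=9, C=9
  Job 2: p=11, C=20
  Job 3: p=11, C=31
  Job 4: p=12, C=43
Total completion time = 9 + 20 + 31 + 43 = 103

103


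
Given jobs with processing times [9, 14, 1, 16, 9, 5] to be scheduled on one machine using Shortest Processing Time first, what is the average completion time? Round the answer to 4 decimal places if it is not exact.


Sort jobs by processing time (SPT order): [1, 5, 9, 9, 14, 16]
Compute completion times sequentially:
  Job 1: processing = 1, completes at 1
  Job 2: processing = 5, completes at 6
  Job 3: processing = 9, completes at 15
  Job 4: processing = 9, completes at 24
  Job 5: processing = 14, completes at 38
  Job 6: processing = 16, completes at 54
Sum of completion times = 138
Average completion time = 138/6 = 23.0

23.0
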